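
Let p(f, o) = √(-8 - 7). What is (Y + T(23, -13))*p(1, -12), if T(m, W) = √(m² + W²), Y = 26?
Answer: I*√15*(26 + √698) ≈ 203.02*I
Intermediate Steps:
p(f, o) = I*√15 (p(f, o) = √(-15) = I*√15)
T(m, W) = √(W² + m²)
(Y + T(23, -13))*p(1, -12) = (26 + √((-13)² + 23²))*(I*√15) = (26 + √(169 + 529))*(I*√15) = (26 + √698)*(I*√15) = I*√15*(26 + √698)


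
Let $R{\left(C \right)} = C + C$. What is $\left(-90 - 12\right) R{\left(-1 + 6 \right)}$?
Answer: $-1020$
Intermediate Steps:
$R{\left(C \right)} = 2 C$
$\left(-90 - 12\right) R{\left(-1 + 6 \right)} = \left(-90 - 12\right) 2 \left(-1 + 6\right) = \left(-90 - 12\right) 2 \cdot 5 = \left(-90 - 12\right) 10 = \left(-102\right) 10 = -1020$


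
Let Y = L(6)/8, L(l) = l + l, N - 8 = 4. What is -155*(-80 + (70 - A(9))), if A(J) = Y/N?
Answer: 12555/8 ≈ 1569.4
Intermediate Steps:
N = 12 (N = 8 + 4 = 12)
L(l) = 2*l
Y = 3/2 (Y = (2*6)/8 = 12*(⅛) = 3/2 ≈ 1.5000)
A(J) = ⅛ (A(J) = (3/2)/12 = (3/2)*(1/12) = ⅛)
-155*(-80 + (70 - A(9))) = -155*(-80 + (70 - 1*⅛)) = -155*(-80 + (70 - ⅛)) = -155*(-80 + 559/8) = -155*(-81/8) = 12555/8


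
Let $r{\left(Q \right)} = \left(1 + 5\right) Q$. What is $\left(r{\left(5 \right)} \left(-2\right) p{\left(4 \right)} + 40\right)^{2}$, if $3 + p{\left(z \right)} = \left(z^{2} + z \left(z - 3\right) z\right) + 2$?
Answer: $3312400$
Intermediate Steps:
$r{\left(Q \right)} = 6 Q$
$p{\left(z \right)} = -1 + z^{2} + z^{2} \left(-3 + z\right)$ ($p{\left(z \right)} = -3 + \left(\left(z^{2} + z \left(z - 3\right) z\right) + 2\right) = -3 + \left(\left(z^{2} + z \left(-3 + z\right) z\right) + 2\right) = -3 + \left(\left(z^{2} + z^{2} \left(-3 + z\right)\right) + 2\right) = -3 + \left(2 + z^{2} + z^{2} \left(-3 + z\right)\right) = -1 + z^{2} + z^{2} \left(-3 + z\right)$)
$\left(r{\left(5 \right)} \left(-2\right) p{\left(4 \right)} + 40\right)^{2} = \left(6 \cdot 5 \left(-2\right) \left(-1 + 4^{3} - 2 \cdot 4^{2}\right) + 40\right)^{2} = \left(30 \left(-2\right) \left(-1 + 64 - 32\right) + 40\right)^{2} = \left(- 60 \left(-1 + 64 - 32\right) + 40\right)^{2} = \left(\left(-60\right) 31 + 40\right)^{2} = \left(-1860 + 40\right)^{2} = \left(-1820\right)^{2} = 3312400$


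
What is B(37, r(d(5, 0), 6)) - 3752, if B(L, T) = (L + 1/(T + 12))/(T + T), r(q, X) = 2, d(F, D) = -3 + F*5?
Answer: -209593/56 ≈ -3742.7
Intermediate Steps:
d(F, D) = -3 + 5*F
B(L, T) = (L + 1/(12 + T))/(2*T) (B(L, T) = (L + 1/(12 + T))/((2*T)) = (L + 1/(12 + T))*(1/(2*T)) = (L + 1/(12 + T))/(2*T))
B(37, r(d(5, 0), 6)) - 3752 = (½)*(1 + 12*37 + 37*2)/(2*(12 + 2)) - 3752 = (½)*(½)*(1 + 444 + 74)/14 - 3752 = (½)*(½)*(1/14)*519 - 3752 = 519/56 - 3752 = -209593/56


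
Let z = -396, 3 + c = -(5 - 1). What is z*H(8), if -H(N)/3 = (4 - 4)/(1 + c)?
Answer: 0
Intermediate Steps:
c = -7 (c = -3 - (5 - 1) = -3 - 1*4 = -3 - 4 = -7)
H(N) = 0 (H(N) = -3*(4 - 4)/(1 - 7) = -0/(-6) = -0*(-1)/6 = -3*0 = 0)
z*H(8) = -396*0 = 0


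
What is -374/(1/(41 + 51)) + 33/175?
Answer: -6021367/175 ≈ -34408.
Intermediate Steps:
-374/(1/(41 + 51)) + 33/175 = -374/(1/92) + 33*(1/175) = -374/1/92 + 33/175 = -374*92 + 33/175 = -34408 + 33/175 = -6021367/175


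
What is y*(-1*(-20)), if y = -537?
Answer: -10740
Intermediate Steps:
y*(-1*(-20)) = -(-537)*(-20) = -537*20 = -10740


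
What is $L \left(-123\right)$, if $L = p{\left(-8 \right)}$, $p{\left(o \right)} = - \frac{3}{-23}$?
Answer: $- \frac{369}{23} \approx -16.043$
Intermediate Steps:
$p{\left(o \right)} = \frac{3}{23}$ ($p{\left(o \right)} = \left(-3\right) \left(- \frac{1}{23}\right) = \frac{3}{23}$)
$L = \frac{3}{23} \approx 0.13043$
$L \left(-123\right) = \frac{3}{23} \left(-123\right) = - \frac{369}{23}$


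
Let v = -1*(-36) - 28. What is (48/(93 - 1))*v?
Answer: 96/23 ≈ 4.1739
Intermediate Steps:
v = 8 (v = 36 - 28 = 8)
(48/(93 - 1))*v = (48/(93 - 1))*8 = (48/92)*8 = ((1/92)*48)*8 = (12/23)*8 = 96/23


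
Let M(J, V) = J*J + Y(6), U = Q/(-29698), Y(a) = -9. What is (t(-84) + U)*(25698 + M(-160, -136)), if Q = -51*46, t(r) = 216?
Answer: 164563679973/14849 ≈ 1.1082e+7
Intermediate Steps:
Q = -2346
U = 1173/14849 (U = -2346/(-29698) = -2346*(-1/29698) = 1173/14849 ≈ 0.078995)
M(J, V) = -9 + J² (M(J, V) = J*J - 9 = J² - 9 = -9 + J²)
(t(-84) + U)*(25698 + M(-160, -136)) = (216 + 1173/14849)*(25698 + (-9 + (-160)²)) = 3208557*(25698 + (-9 + 25600))/14849 = 3208557*(25698 + 25591)/14849 = (3208557/14849)*51289 = 164563679973/14849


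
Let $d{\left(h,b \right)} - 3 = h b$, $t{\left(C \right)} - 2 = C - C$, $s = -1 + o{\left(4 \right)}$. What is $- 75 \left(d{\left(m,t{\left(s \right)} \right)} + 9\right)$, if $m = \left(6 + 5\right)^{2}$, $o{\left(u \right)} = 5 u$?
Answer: $-19050$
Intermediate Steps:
$s = 19$ ($s = -1 + 5 \cdot 4 = -1 + 20 = 19$)
$m = 121$ ($m = 11^{2} = 121$)
$t{\left(C \right)} = 2$ ($t{\left(C \right)} = 2 + \left(C - C\right) = 2 + 0 = 2$)
$d{\left(h,b \right)} = 3 + b h$ ($d{\left(h,b \right)} = 3 + h b = 3 + b h$)
$- 75 \left(d{\left(m,t{\left(s \right)} \right)} + 9\right) = - 75 \left(\left(3 + 2 \cdot 121\right) + 9\right) = - 75 \left(\left(3 + 242\right) + 9\right) = - 75 \left(245 + 9\right) = \left(-75\right) 254 = -19050$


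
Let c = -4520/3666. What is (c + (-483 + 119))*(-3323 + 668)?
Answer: 592482720/611 ≈ 9.6969e+5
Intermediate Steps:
c = -2260/1833 (c = -4520*1/3666 = -2260/1833 ≈ -1.2330)
(c + (-483 + 119))*(-3323 + 668) = (-2260/1833 + (-483 + 119))*(-3323 + 668) = (-2260/1833 - 364)*(-2655) = -669472/1833*(-2655) = 592482720/611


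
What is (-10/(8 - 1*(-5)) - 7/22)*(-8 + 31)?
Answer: -7153/286 ≈ -25.010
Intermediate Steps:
(-10/(8 - 1*(-5)) - 7/22)*(-8 + 31) = (-10/(8 + 5) - 7*1/22)*23 = (-10/13 - 7/22)*23 = -311/286*23 = -7153/286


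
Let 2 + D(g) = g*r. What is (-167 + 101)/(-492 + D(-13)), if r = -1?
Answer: 66/481 ≈ 0.13721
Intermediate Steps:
D(g) = -2 - g (D(g) = -2 + g*(-1) = -2 - g)
(-167 + 101)/(-492 + D(-13)) = (-167 + 101)/(-492 + (-2 - 1*(-13))) = -66/(-492 + (-2 + 13)) = -66/(-492 + 11) = -66/(-481) = -66*(-1/481) = 66/481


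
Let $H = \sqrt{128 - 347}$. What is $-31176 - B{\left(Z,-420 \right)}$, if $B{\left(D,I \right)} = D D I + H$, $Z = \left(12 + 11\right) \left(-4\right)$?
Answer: $3523704 - i \sqrt{219} \approx 3.5237 \cdot 10^{6} - 14.799 i$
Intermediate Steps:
$Z = -92$ ($Z = 23 \left(-4\right) = -92$)
$H = i \sqrt{219}$ ($H = \sqrt{-219} = i \sqrt{219} \approx 14.799 i$)
$B{\left(D,I \right)} = i \sqrt{219} + I D^{2}$ ($B{\left(D,I \right)} = D D I + i \sqrt{219} = D^{2} I + i \sqrt{219} = I D^{2} + i \sqrt{219} = i \sqrt{219} + I D^{2}$)
$-31176 - B{\left(Z,-420 \right)} = -31176 - \left(i \sqrt{219} - 420 \left(-92\right)^{2}\right) = -31176 - \left(i \sqrt{219} - 3554880\right) = -31176 - \left(-3554880 + i \sqrt{219}\right) = -31176 + \left(3554880 - i \sqrt{219}\right) = 3523704 - i \sqrt{219}$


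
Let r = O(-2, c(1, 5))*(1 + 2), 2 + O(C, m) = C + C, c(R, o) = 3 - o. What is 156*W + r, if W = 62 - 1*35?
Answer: 4194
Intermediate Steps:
W = 27 (W = 62 - 35 = 27)
O(C, m) = -2 + 2*C (O(C, m) = -2 + (C + C) = -2 + 2*C)
r = -18 (r = (-2 + 2*(-2))*(1 + 2) = (-2 - 4)*3 = -6*3 = -18)
156*W + r = 156*27 - 18 = 4212 - 18 = 4194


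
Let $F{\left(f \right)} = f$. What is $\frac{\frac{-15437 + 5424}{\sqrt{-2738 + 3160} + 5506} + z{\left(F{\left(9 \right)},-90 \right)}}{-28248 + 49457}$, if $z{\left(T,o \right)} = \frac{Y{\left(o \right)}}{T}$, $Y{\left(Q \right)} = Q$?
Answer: $- \frac{179143859}{321481928663} + \frac{10013 \sqrt{422}}{642963857326} \approx -0.00055692$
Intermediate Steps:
$z{\left(T,o \right)} = \frac{o}{T}$
$\frac{\frac{-15437 + 5424}{\sqrt{-2738 + 3160} + 5506} + z{\left(F{\left(9 \right)},-90 \right)}}{-28248 + 49457} = \frac{\frac{-15437 + 5424}{\sqrt{-2738 + 3160} + 5506} - \frac{90}{9}}{-28248 + 49457} = \frac{- \frac{10013}{\sqrt{422} + 5506} - 10}{21209} = \left(- \frac{10013}{5506 + \sqrt{422}} - 10\right) \frac{1}{21209} = \left(-10 - \frac{10013}{5506 + \sqrt{422}}\right) \frac{1}{21209} = - \frac{10}{21209} - \frac{10013}{21209 \left(5506 + \sqrt{422}\right)}$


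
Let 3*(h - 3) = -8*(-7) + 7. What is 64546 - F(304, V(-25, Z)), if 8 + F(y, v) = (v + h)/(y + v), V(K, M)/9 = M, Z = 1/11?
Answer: 30921327/479 ≈ 64554.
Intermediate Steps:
h = 24 (h = 3 + (-8*(-7) + 7)/3 = 3 + (56 + 7)/3 = 3 + (⅓)*63 = 3 + 21 = 24)
Z = 1/11 ≈ 0.090909
V(K, M) = 9*M
F(y, v) = -8 + (24 + v)/(v + y) (F(y, v) = -8 + (v + 24)/(y + v) = -8 + (24 + v)/(v + y))
64546 - F(304, V(-25, Z)) = 64546 - (24 - 8*304 - 63/11)/(9*(1/11) + 304) = 64546 - (24 - 2432 - 7*9/11)/(9/11 + 304) = 64546 - (24 - 2432 - 63/11)/3353/11 = 64546 - 11*(-26551)/(3353*11) = 64546 - 1*(-3793/479) = 64546 + 3793/479 = 30921327/479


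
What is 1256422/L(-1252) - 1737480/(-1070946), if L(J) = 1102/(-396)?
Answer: -44403324243416/98348541 ≈ -4.5149e+5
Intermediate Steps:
L(J) = -551/198 (L(J) = 1102*(-1/396) = -551/198)
1256422/L(-1252) - 1737480/(-1070946) = 1256422/(-551/198) - 1737480/(-1070946) = 1256422*(-198/551) - 1737480*(-1/1070946) = -248771556/551 + 289580/178491 = -44403324243416/98348541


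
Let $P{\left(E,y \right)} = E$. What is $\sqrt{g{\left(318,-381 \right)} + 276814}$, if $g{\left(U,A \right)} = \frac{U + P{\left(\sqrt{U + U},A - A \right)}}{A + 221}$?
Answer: $\frac{\sqrt{110724805 - 5 \sqrt{159}}}{20} \approx 526.13$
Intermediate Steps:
$g{\left(U,A \right)} = \frac{U + \sqrt{2} \sqrt{U}}{221 + A}$ ($g{\left(U,A \right)} = \frac{U + \sqrt{U + U}}{A + 221} = \frac{U + \sqrt{2 U}}{221 + A} = \frac{U + \sqrt{2} \sqrt{U}}{221 + A}$)
$\sqrt{g{\left(318,-381 \right)} + 276814} = \sqrt{\frac{318 + \sqrt{2} \sqrt{318}}{221 - 381} + 276814} = \sqrt{\frac{318 + 2 \sqrt{159}}{-160} + 276814} = \sqrt{- \frac{318 + 2 \sqrt{159}}{160} + 276814} = \sqrt{\left(- \frac{159}{80} - \frac{\sqrt{159}}{80}\right) + 276814} = \sqrt{\frac{22144961}{80} - \frac{\sqrt{159}}{80}}$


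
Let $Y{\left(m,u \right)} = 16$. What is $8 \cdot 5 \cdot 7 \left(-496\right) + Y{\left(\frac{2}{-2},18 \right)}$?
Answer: $-138864$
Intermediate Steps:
$8 \cdot 5 \cdot 7 \left(-496\right) + Y{\left(\frac{2}{-2},18 \right)} = 8 \cdot 5 \cdot 7 \left(-496\right) + 16 = 40 \cdot 7 \left(-496\right) + 16 = 280 \left(-496\right) + 16 = -138880 + 16 = -138864$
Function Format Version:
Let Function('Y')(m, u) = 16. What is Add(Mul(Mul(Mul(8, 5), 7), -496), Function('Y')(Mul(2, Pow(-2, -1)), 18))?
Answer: -138864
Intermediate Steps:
Add(Mul(Mul(Mul(8, 5), 7), -496), Function('Y')(Mul(2, Pow(-2, -1)), 18)) = Add(Mul(Mul(Mul(8, 5), 7), -496), 16) = Add(Mul(Mul(40, 7), -496), 16) = Add(Mul(280, -496), 16) = Add(-138880, 16) = -138864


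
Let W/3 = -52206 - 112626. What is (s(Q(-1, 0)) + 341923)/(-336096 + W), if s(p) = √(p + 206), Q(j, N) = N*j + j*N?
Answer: -341923/830592 - √206/830592 ≈ -0.41168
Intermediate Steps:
W = -494496 (W = 3*(-52206 - 112626) = 3*(-164832) = -494496)
Q(j, N) = 2*N*j (Q(j, N) = N*j + N*j = 2*N*j)
s(p) = √(206 + p)
(s(Q(-1, 0)) + 341923)/(-336096 + W) = (√(206 + 2*0*(-1)) + 341923)/(-336096 - 494496) = (√(206 + 0) + 341923)/(-830592) = (√206 + 341923)*(-1/830592) = (341923 + √206)*(-1/830592) = -341923/830592 - √206/830592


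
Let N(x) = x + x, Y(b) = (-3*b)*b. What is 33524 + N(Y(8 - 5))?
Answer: 33470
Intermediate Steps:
Y(b) = -3*b**2
N(x) = 2*x
33524 + N(Y(8 - 5)) = 33524 + 2*(-3*(8 - 5)**2) = 33524 + 2*(-3*3**2) = 33524 + 2*(-3*9) = 33524 + 2*(-27) = 33524 - 54 = 33470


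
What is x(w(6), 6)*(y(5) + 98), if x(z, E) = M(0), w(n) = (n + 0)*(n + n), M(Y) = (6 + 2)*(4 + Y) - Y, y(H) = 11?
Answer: 3488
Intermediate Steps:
M(Y) = 32 + 7*Y (M(Y) = 8*(4 + Y) - Y = (32 + 8*Y) - Y = 32 + 7*Y)
w(n) = 2*n² (w(n) = n*(2*n) = 2*n²)
x(z, E) = 32 (x(z, E) = 32 + 7*0 = 32 + 0 = 32)
x(w(6), 6)*(y(5) + 98) = 32*(11 + 98) = 32*109 = 3488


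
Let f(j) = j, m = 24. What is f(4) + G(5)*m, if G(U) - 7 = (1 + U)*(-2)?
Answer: -116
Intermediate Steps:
G(U) = 5 - 2*U (G(U) = 7 + (1 + U)*(-2) = 7 + (-2 - 2*U) = 5 - 2*U)
f(4) + G(5)*m = 4 + (5 - 2*5)*24 = 4 + (5 - 10)*24 = 4 - 5*24 = 4 - 120 = -116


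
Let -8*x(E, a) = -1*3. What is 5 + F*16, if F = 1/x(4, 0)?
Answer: 143/3 ≈ 47.667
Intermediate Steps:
x(E, a) = 3/8 (x(E, a) = -(-1)*3/8 = -1/8*(-3) = 3/8)
F = 8/3 (F = 1/(3/8) = 8/3 ≈ 2.6667)
5 + F*16 = 5 + (8/3)*16 = 5 + 128/3 = 143/3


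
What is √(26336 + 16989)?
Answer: 5*√1733 ≈ 208.15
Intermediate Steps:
√(26336 + 16989) = √43325 = 5*√1733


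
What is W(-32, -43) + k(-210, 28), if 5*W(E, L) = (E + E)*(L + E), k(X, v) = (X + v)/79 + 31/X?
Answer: 15885731/16590 ≈ 957.55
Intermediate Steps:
k(X, v) = 31/X + X/79 + v/79 (k(X, v) = (X + v)*(1/79) + 31/X = (X/79 + v/79) + 31/X = 31/X + X/79 + v/79)
W(E, L) = 2*E*(E + L)/5 (W(E, L) = ((E + E)*(L + E))/5 = ((2*E)*(E + L))/5 = (2*E*(E + L))/5 = 2*E*(E + L)/5)
W(-32, -43) + k(-210, 28) = (2/5)*(-32)*(-32 - 43) + (1/79)*(2449 - 210*(-210 + 28))/(-210) = (2/5)*(-32)*(-75) + (1/79)*(-1/210)*(2449 - 210*(-182)) = 960 + (1/79)*(-1/210)*(2449 + 38220) = 960 + (1/79)*(-1/210)*40669 = 960 - 40669/16590 = 15885731/16590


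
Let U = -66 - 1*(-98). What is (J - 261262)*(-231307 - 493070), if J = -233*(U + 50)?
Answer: 203092130736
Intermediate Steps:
U = 32 (U = -66 + 98 = 32)
J = -19106 (J = -233*(32 + 50) = -233*82 = -19106)
(J - 261262)*(-231307 - 493070) = (-19106 - 261262)*(-231307 - 493070) = -280368*(-724377) = 203092130736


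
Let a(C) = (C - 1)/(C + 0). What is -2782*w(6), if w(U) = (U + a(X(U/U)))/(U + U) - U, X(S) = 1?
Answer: 15301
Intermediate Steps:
a(C) = (-1 + C)/C
w(U) = 1/2 - U (w(U) = (U + (-1 + 1)/1)/(U + U) - U = (U + 1*0)/((2*U)) - U = (U + 0)*(1/(2*U)) - U = U*(1/(2*U)) - U = 1/2 - U)
-2782*w(6) = -2782*(1/2 - 1*6) = -2782*(1/2 - 6) = -2782*(-11/2) = 15301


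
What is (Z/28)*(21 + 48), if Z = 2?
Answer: 69/14 ≈ 4.9286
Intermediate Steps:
(Z/28)*(21 + 48) = (2/28)*(21 + 48) = (2*(1/28))*69 = (1/14)*69 = 69/14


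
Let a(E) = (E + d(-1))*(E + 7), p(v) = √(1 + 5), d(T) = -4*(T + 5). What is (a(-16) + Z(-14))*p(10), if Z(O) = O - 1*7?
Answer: 267*√6 ≈ 654.01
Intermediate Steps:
d(T) = -20 - 4*T (d(T) = -4*(5 + T) = -20 - 4*T)
p(v) = √6
a(E) = (-16 + E)*(7 + E) (a(E) = (E + (-20 - 4*(-1)))*(E + 7) = (E + (-20 + 4))*(7 + E) = (E - 16)*(7 + E) = (-16 + E)*(7 + E))
Z(O) = -7 + O (Z(O) = O - 7 = -7 + O)
(a(-16) + Z(-14))*p(10) = ((-112 + (-16)² - 9*(-16)) + (-7 - 14))*√6 = ((-112 + 256 + 144) - 21)*√6 = (288 - 21)*√6 = 267*√6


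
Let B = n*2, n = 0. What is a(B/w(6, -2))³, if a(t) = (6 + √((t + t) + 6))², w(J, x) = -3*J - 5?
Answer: (6 + √6)⁶ ≈ 3.6390e+5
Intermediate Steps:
w(J, x) = -5 - 3*J
B = 0 (B = 0*2 = 0)
a(t) = (6 + √(6 + 2*t))² (a(t) = (6 + √(2*t + 6))² = (6 + √(6 + 2*t))²)
a(B/w(6, -2))³ = ((6 + √2*√(3 + 0/(-5 - 3*6)))²)³ = ((6 + √2*√(3 + 0/(-5 - 18)))²)³ = ((6 + √2*√(3 + 0/(-23)))²)³ = ((6 + √2*√(3 + 0*(-1/23)))²)³ = ((6 + √2*√(3 + 0))²)³ = ((6 + √2*√3)²)³ = ((6 + √6)²)³ = (6 + √6)⁶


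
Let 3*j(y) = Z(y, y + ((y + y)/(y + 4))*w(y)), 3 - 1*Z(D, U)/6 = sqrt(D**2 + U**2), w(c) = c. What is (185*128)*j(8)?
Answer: 142080 - 378880*sqrt(58)/3 ≈ -8.1974e+5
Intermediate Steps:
Z(D, U) = 18 - 6*sqrt(D**2 + U**2)
j(y) = 6 - 2*sqrt(y**2 + (y + 2*y**2/(4 + y))**2) (j(y) = (18 - 6*sqrt(y**2 + (y + ((y + y)/(y + 4))*y)**2))/3 = (18 - 6*sqrt(y**2 + (y + ((2*y)/(4 + y))*y)**2))/3 = (18 - 6*sqrt(y**2 + (y + (2*y/(4 + y))*y)**2))/3 = (18 - 6*sqrt(y**2 + (y + 2*y**2/(4 + y))**2))/3 = 6 - 2*sqrt(y**2 + (y + 2*y**2/(4 + y))**2))
(185*128)*j(8) = (185*128)*(6 - 2*sqrt(8**2 + 8**2*(4 + 3*8)**2/(4 + 8)**2)) = 23680*(6 - 2*sqrt(64 + 64*(4 + 24)**2/12**2)) = 23680*(6 - 2*sqrt(64 + 64*(1/144)*28**2)) = 23680*(6 - 2*sqrt(64 + 64*(1/144)*784)) = 23680*(6 - 2*sqrt(64 + 3136/9)) = 23680*(6 - 16*sqrt(58)/3) = 142080 - 378880*sqrt(58)/3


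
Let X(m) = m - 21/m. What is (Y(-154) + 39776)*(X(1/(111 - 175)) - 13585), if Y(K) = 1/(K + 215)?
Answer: -1900853064225/3904 ≈ -4.8690e+8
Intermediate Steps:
Y(K) = 1/(215 + K)
(Y(-154) + 39776)*(X(1/(111 - 175)) - 13585) = (1/(215 - 154) + 39776)*((1/(111 - 175) - 21/(1/(111 - 175))) - 13585) = (1/61 + 39776)*((1/(-64) - 21/(1/(-64))) - 13585) = (1/61 + 39776)*((-1/64 - 21/(-1/64)) - 13585) = 2426337*((-1/64 - 21*(-64)) - 13585)/61 = 2426337*((-1/64 + 1344) - 13585)/61 = 2426337*(86015/64 - 13585)/61 = (2426337/61)*(-783425/64) = -1900853064225/3904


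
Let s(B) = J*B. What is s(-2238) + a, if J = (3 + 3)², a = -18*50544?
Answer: -990360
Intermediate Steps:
a = -909792
J = 36 (J = 6² = 36)
s(B) = 36*B
s(-2238) + a = 36*(-2238) - 909792 = -80568 - 909792 = -990360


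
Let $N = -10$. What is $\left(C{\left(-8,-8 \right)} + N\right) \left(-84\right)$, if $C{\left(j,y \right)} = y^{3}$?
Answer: $43848$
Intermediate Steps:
$\left(C{\left(-8,-8 \right)} + N\right) \left(-84\right) = \left(\left(-8\right)^{3} - 10\right) \left(-84\right) = \left(-512 - 10\right) \left(-84\right) = \left(-522\right) \left(-84\right) = 43848$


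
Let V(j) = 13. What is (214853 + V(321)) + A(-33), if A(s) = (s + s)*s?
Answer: 217044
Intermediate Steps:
A(s) = 2*s**2 (A(s) = (2*s)*s = 2*s**2)
(214853 + V(321)) + A(-33) = (214853 + 13) + 2*(-33)**2 = 214866 + 2*1089 = 214866 + 2178 = 217044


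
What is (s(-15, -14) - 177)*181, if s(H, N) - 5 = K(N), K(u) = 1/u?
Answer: -436029/14 ≈ -31145.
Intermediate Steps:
s(H, N) = 5 + 1/N
(s(-15, -14) - 177)*181 = ((5 + 1/(-14)) - 177)*181 = ((5 - 1/14) - 177)*181 = (69/14 - 177)*181 = -2409/14*181 = -436029/14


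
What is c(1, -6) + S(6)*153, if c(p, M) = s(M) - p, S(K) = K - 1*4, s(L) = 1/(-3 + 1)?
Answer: 609/2 ≈ 304.50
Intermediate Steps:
s(L) = -½ (s(L) = 1/(-2) = -½)
S(K) = -4 + K (S(K) = K - 4 = -4 + K)
c(p, M) = -½ - p
c(1, -6) + S(6)*153 = (-½ - 1*1) + (-4 + 6)*153 = (-½ - 1) + 2*153 = -3/2 + 306 = 609/2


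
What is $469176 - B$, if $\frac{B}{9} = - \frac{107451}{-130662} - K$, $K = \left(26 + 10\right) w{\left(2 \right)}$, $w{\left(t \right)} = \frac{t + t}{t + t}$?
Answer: $\frac{6816093549}{14518} \approx 4.6949 \cdot 10^{5}$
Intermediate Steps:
$w{\left(t \right)} = 1$ ($w{\left(t \right)} = \frac{2 t}{2 t} = 2 t \frac{1}{2 t} = 1$)
$K = 36$ ($K = \left(26 + 10\right) 1 = 36 \cdot 1 = 36$)
$B = - \frac{4596381}{14518}$ ($B = 9 \left(- \frac{107451}{-130662} - 36\right) = 9 \left(\left(-107451\right) \left(- \frac{1}{130662}\right) - 36\right) = 9 \left(\frac{11939}{14518} - 36\right) = 9 \left(- \frac{510709}{14518}\right) = - \frac{4596381}{14518} \approx -316.6$)
$469176 - B = 469176 - - \frac{4596381}{14518} = 469176 + \frac{4596381}{14518} = \frac{6816093549}{14518}$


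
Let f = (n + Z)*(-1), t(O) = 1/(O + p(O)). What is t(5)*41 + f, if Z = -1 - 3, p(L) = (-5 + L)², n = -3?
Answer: 76/5 ≈ 15.200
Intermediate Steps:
Z = -4
t(O) = 1/(O + (-5 + O)²)
f = 7 (f = (-3 - 4)*(-1) = -7*(-1) = 7)
t(5)*41 + f = 41/(5 + (-5 + 5)²) + 7 = 41/(5 + 0²) + 7 = 41/(5 + 0) + 7 = 41/5 + 7 = 76/5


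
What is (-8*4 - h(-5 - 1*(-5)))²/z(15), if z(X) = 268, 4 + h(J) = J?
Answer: 196/67 ≈ 2.9254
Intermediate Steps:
h(J) = -4 + J
(-8*4 - h(-5 - 1*(-5)))²/z(15) = (-8*4 - (-4 + (-5 - 1*(-5))))²/268 = (-32 - (-4 + (-5 + 5)))²*(1/268) = (-32 - (-4 + 0))²*(1/268) = (-32 - 1*(-4))²*(1/268) = (-32 + 4)²*(1/268) = (-28)²*(1/268) = 784*(1/268) = 196/67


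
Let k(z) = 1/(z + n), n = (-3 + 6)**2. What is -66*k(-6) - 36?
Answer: -58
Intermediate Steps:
n = 9 (n = 3**2 = 9)
k(z) = 1/(9 + z) (k(z) = 1/(z + 9) = 1/(9 + z))
-66*k(-6) - 36 = -66/(9 - 6) - 36 = -66/3 - 36 = -66*1/3 - 36 = -22 - 36 = -58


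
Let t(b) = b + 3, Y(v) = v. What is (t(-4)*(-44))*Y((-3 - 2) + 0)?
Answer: -220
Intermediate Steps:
t(b) = 3 + b
(t(-4)*(-44))*Y((-3 - 2) + 0) = ((3 - 4)*(-44))*((-3 - 2) + 0) = (-1*(-44))*(-5 + 0) = 44*(-5) = -220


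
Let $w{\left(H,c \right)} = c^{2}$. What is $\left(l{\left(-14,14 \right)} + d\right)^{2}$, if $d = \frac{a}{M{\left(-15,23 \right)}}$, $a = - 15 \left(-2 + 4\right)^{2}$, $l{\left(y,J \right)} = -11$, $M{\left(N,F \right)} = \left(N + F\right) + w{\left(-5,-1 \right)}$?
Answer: $\frac{2809}{9} \approx 312.11$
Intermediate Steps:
$M{\left(N,F \right)} = 1 + F + N$ ($M{\left(N,F \right)} = \left(N + F\right) + \left(-1\right)^{2} = \left(F + N\right) + 1 = 1 + F + N$)
$a = -60$ ($a = - 15 \cdot 2^{2} = \left(-15\right) 4 = -60$)
$d = - \frac{20}{3}$ ($d = - \frac{60}{1 + 23 - 15} = - \frac{60}{9} = \left(-60\right) \frac{1}{9} = - \frac{20}{3} \approx -6.6667$)
$\left(l{\left(-14,14 \right)} + d\right)^{2} = \left(-11 - \frac{20}{3}\right)^{2} = \left(- \frac{53}{3}\right)^{2} = \frac{2809}{9}$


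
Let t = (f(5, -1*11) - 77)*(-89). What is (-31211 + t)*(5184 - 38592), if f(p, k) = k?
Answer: 781045632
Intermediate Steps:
t = 7832 (t = (-1*11 - 77)*(-89) = (-11 - 77)*(-89) = -88*(-89) = 7832)
(-31211 + t)*(5184 - 38592) = (-31211 + 7832)*(5184 - 38592) = -23379*(-33408) = 781045632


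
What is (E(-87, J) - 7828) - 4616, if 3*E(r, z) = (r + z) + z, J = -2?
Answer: -37423/3 ≈ -12474.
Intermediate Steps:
E(r, z) = r/3 + 2*z/3 (E(r, z) = ((r + z) + z)/3 = (r + 2*z)/3 = r/3 + 2*z/3)
(E(-87, J) - 7828) - 4616 = (((⅓)*(-87) + (⅔)*(-2)) - 7828) - 4616 = ((-29 - 4/3) - 7828) - 4616 = (-91/3 - 7828) - 4616 = -23575/3 - 4616 = -37423/3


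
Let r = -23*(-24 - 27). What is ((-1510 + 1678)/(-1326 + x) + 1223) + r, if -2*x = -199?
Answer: 5877052/2453 ≈ 2395.9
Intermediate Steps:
x = 199/2 (x = -½*(-199) = 199/2 ≈ 99.500)
r = 1173 (r = -23*(-51) = 1173)
((-1510 + 1678)/(-1326 + x) + 1223) + r = ((-1510 + 1678)/(-1326 + 199/2) + 1223) + 1173 = (168/(-2453/2) + 1223) + 1173 = (168*(-2/2453) + 1223) + 1173 = (-336/2453 + 1223) + 1173 = 2999683/2453 + 1173 = 5877052/2453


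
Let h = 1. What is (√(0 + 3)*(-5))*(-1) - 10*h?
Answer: -10 + 5*√3 ≈ -1.3397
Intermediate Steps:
(√(0 + 3)*(-5))*(-1) - 10*h = (√(0 + 3)*(-5))*(-1) - 10*1 = (√3*(-5))*(-1) - 10 = -5*√3*(-1) - 10 = 5*√3 - 10 = -10 + 5*√3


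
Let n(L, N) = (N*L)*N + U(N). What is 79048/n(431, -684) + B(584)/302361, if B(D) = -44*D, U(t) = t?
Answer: -429797946922/5080805003331 ≈ -0.084592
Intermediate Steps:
n(L, N) = N + L*N² (n(L, N) = (N*L)*N + N = (L*N)*N + N = L*N² + N = N + L*N²)
79048/n(431, -684) + B(584)/302361 = 79048/((-684*(1 + 431*(-684)))) - 44*584/302361 = 79048/((-684*(1 - 294804))) - 25696*1/302361 = 79048/((-684*(-294803))) - 25696/302361 = 79048/201645252 - 25696/302361 = 79048*(1/201645252) - 25696/302361 = 19762/50411313 - 25696/302361 = -429797946922/5080805003331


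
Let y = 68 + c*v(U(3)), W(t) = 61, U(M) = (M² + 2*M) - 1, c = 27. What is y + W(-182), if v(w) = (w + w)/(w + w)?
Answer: 156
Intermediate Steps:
U(M) = -1 + M² + 2*M
v(w) = 1 (v(w) = (2*w)/((2*w)) = (2*w)*(1/(2*w)) = 1)
y = 95 (y = 68 + 27*1 = 68 + 27 = 95)
y + W(-182) = 95 + 61 = 156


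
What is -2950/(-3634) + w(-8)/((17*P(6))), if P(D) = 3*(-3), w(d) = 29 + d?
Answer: 62506/92667 ≈ 0.67452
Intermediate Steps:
P(D) = -9
-2950/(-3634) + w(-8)/((17*P(6))) = -2950/(-3634) + (29 - 8)/((17*(-9))) = -2950*(-1/3634) + 21/(-153) = 1475/1817 + 21*(-1/153) = 1475/1817 - 7/51 = 62506/92667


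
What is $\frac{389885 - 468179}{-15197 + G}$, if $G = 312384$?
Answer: $- \frac{78294}{297187} \approx -0.26345$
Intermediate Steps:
$\frac{389885 - 468179}{-15197 + G} = \frac{389885 - 468179}{-15197 + 312384} = - \frac{78294}{297187}$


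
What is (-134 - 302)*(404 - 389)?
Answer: -6540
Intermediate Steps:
(-134 - 302)*(404 - 389) = -436*15 = -6540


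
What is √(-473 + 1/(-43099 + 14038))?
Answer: I*√44385362566/9687 ≈ 21.749*I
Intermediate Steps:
√(-473 + 1/(-43099 + 14038)) = √(-473 + 1/(-29061)) = √(-473 - 1/29061) = √(-13745854/29061) = I*√44385362566/9687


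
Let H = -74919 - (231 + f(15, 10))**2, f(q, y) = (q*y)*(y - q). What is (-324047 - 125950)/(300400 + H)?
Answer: 449997/43880 ≈ 10.255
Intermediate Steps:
f(q, y) = q*y*(y - q)
H = -344280 (H = -74919 - (231 + 15*10*(10 - 1*15))**2 = -74919 - (231 + 15*10*(10 - 15))**2 = -74919 - (231 + 15*10*(-5))**2 = -74919 - (231 - 750)**2 = -74919 - 1*(-519)**2 = -74919 - 1*269361 = -74919 - 269361 = -344280)
(-324047 - 125950)/(300400 + H) = (-324047 - 125950)/(300400 - 344280) = -449997/(-43880) = -449997*(-1/43880) = 449997/43880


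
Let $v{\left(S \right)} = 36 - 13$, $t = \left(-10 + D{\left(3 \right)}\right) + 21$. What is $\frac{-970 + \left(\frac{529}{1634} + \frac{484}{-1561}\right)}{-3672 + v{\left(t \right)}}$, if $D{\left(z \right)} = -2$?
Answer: $\frac{2474118867}{9307409426} \approx 0.26582$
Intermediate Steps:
$t = 9$ ($t = \left(-10 - 2\right) + 21 = -12 + 21 = 9$)
$v{\left(S \right)} = 23$
$\frac{-970 + \left(\frac{529}{1634} + \frac{484}{-1561}\right)}{-3672 + v{\left(t \right)}} = \frac{-970 + \left(\frac{529}{1634} + \frac{484}{-1561}\right)}{-3672 + 23} = \frac{-970 + \left(529 \cdot \frac{1}{1634} + 484 \left(- \frac{1}{1561}\right)\right)}{-3649} = \left(-970 + \left(\frac{529}{1634} - \frac{484}{1561}\right)\right) \left(- \frac{1}{3649}\right) = \left(-970 + \frac{34913}{2550674}\right) \left(- \frac{1}{3649}\right) = \left(- \frac{2474118867}{2550674}\right) \left(- \frac{1}{3649}\right) = \frac{2474118867}{9307409426}$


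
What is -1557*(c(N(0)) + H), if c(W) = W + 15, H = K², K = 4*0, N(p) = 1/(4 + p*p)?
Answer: -94977/4 ≈ -23744.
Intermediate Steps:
N(p) = 1/(4 + p²)
K = 0
H = 0 (H = 0² = 0)
c(W) = 15 + W
-1557*(c(N(0)) + H) = -1557*((15 + 1/(4 + 0²)) + 0) = -1557*((15 + 1/(4 + 0)) + 0) = -1557*((15 + 1/4) + 0) = -1557*((15 + ¼) + 0) = -1557*(61/4 + 0) = -1557*61/4 = -94977/4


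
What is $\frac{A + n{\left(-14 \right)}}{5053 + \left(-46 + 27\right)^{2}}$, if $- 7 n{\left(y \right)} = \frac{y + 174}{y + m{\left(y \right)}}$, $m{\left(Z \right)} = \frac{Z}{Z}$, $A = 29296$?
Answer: $\frac{1333048}{246337} \approx 5.4115$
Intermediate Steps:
$m{\left(Z \right)} = 1$
$n{\left(y \right)} = - \frac{174 + y}{7 \left(1 + y\right)}$ ($n{\left(y \right)} = - \frac{\left(y + 174\right) \frac{1}{y + 1}}{7} = - \frac{\left(174 + y\right) \frac{1}{1 + y}}{7} = - \frac{\frac{1}{1 + y} \left(174 + y\right)}{7} = - \frac{174 + y}{7 \left(1 + y\right)}$)
$\frac{A + n{\left(-14 \right)}}{5053 + \left(-46 + 27\right)^{2}} = \frac{29296 + \frac{-174 - -14}{7 \left(1 - 14\right)}}{5053 + \left(-46 + 27\right)^{2}} = \frac{29296 + \frac{-174 + 14}{7 \left(-13\right)}}{5053 + \left(-19\right)^{2}} = \frac{29296 + \frac{1}{7} \left(- \frac{1}{13}\right) \left(-160\right)}{5053 + 361} = \frac{29296 + \frac{160}{91}}{5414} = \frac{2666096}{91} \cdot \frac{1}{5414} = \frac{1333048}{246337}$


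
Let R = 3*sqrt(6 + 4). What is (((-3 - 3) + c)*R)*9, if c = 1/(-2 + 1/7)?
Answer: -2295*sqrt(10)/13 ≈ -558.26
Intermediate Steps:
R = 3*sqrt(10) ≈ 9.4868
c = -7/13 (c = 1/(-2 + 1/7) = 1/(-13/7) = -7/13 ≈ -0.53846)
(((-3 - 3) + c)*R)*9 = (((-3 - 3) - 7/13)*(3*sqrt(10)))*9 = ((-6 - 7/13)*(3*sqrt(10)))*9 = -255*sqrt(10)/13*9 = -2295*sqrt(10)/13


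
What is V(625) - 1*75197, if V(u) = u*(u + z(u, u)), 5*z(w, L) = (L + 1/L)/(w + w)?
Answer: 985907813/3125 ≈ 3.1549e+5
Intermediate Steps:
z(w, L) = (L + 1/L)/(10*w) (z(w, L) = ((L + 1/L)/(w + w))/5 = ((L + 1/L)/((2*w)))/5 = ((L + 1/L)*(1/(2*w)))/5 = ((L + 1/L)/(2*w))/5 = (L + 1/L)/(10*w))
V(u) = u*(u + (1 + u²)/(10*u²)) (V(u) = u*(u + (1 + u²)/(10*u*u)) = u*(u + (1 + u²)/(10*u²)))
V(625) - 1*75197 = (625² + (⅒)*625 + (⅒)/625) - 1*75197 = (390625 + 125/2 + (⅒)*(1/625)) - 75197 = (390625 + 125/2 + 1/6250) - 75197 = 1220898438/3125 - 75197 = 985907813/3125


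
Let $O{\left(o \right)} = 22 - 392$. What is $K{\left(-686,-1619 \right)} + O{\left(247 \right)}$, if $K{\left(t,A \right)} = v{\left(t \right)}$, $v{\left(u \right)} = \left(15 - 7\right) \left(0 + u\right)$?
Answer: $-5858$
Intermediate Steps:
$O{\left(o \right)} = -370$
$v{\left(u \right)} = 8 u$
$K{\left(t,A \right)} = 8 t$
$K{\left(-686,-1619 \right)} + O{\left(247 \right)} = 8 \left(-686\right) - 370 = -5488 - 370 = -5858$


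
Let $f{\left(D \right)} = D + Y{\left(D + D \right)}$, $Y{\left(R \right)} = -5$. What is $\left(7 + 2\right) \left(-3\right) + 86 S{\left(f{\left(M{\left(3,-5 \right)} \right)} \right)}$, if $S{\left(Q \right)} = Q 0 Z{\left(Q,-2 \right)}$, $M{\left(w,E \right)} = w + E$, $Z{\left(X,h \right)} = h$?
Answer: $-27$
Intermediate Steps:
$M{\left(w,E \right)} = E + w$
$f{\left(D \right)} = -5 + D$ ($f{\left(D \right)} = D - 5 = -5 + D$)
$S{\left(Q \right)} = 0$ ($S{\left(Q \right)} = Q 0 \left(-2\right) = 0 \left(-2\right) = 0$)
$\left(7 + 2\right) \left(-3\right) + 86 S{\left(f{\left(M{\left(3,-5 \right)} \right)} \right)} = \left(7 + 2\right) \left(-3\right) + 86 \cdot 0 = 9 \left(-3\right) + 0 = -27 + 0 = -27$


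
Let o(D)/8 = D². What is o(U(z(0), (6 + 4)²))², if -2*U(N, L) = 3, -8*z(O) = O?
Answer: 324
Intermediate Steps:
z(O) = -O/8
U(N, L) = -3/2 (U(N, L) = -½*3 = -3/2)
o(D) = 8*D²
o(U(z(0), (6 + 4)²))² = (8*(-3/2)²)² = (8*(9/4))² = 18² = 324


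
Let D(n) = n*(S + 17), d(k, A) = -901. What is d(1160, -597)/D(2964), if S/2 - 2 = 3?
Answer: -901/80028 ≈ -0.011259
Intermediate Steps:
S = 10 (S = 4 + 2*3 = 4 + 6 = 10)
D(n) = 27*n (D(n) = n*(10 + 17) = n*27 = 27*n)
d(1160, -597)/D(2964) = -901/(27*2964) = -901/80028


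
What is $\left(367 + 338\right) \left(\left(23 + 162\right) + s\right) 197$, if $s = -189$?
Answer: $-555540$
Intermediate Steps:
$\left(367 + 338\right) \left(\left(23 + 162\right) + s\right) 197 = \left(367 + 338\right) \left(\left(23 + 162\right) - 189\right) 197 = 705 \left(185 - 189\right) 197 = 705 \left(-4\right) 197 = \left(-2820\right) 197 = -555540$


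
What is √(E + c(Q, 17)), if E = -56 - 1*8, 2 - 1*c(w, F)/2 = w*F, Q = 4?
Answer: 14*I ≈ 14.0*I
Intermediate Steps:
c(w, F) = 4 - 2*F*w (c(w, F) = 4 - 2*w*F = 4 - 2*F*w)
E = -64 (E = -56 - 8 = -64)
√(E + c(Q, 17)) = √(-64 + (4 - 2*17*4)) = √(-64 + (4 - 136)) = √(-64 - 132) = √(-196) = 14*I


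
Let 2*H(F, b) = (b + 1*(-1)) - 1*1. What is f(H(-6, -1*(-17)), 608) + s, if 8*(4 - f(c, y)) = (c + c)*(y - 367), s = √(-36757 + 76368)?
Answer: -3583/8 + √39611 ≈ -248.85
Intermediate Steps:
s = √39611 ≈ 199.03
H(F, b) = -1 + b/2 (H(F, b) = ((b + 1*(-1)) - 1*1)/2 = ((b - 1) - 1)/2 = ((-1 + b) - 1)/2 = (-2 + b)/2 = -1 + b/2)
f(c, y) = 4 - c*(-367 + y)/4 (f(c, y) = 4 - (c + c)*(y - 367)/8 = 4 - 2*c*(-367 + y)/8 = 4 - c*(-367 + y)/4)
f(H(-6, -1*(-17)), 608) + s = (4 + 367*(-1 + (-1*(-17))/2)/4 - ¼*(-1 + (-1*(-17))/2)*608) + √39611 = (4 + 367*(-1 + (½)*17)/4 - ¼*(-1 + (½)*17)*608) + √39611 = (4 + 367*(-1 + 17/2)/4 - ¼*(-1 + 17/2)*608) + √39611 = (4 + (367/4)*(15/2) - ¼*15/2*608) + √39611 = (4 + 5505/8 - 1140) + √39611 = -3583/8 + √39611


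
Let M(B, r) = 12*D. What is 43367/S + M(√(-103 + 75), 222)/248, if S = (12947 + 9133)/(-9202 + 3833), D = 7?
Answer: -7217728273/684480 ≈ -10545.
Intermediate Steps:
M(B, r) = 84 (M(B, r) = 12*7 = 84)
S = -22080/5369 (S = 22080/(-5369) = 22080*(-1/5369) = -22080/5369 ≈ -4.1125)
43367/S + M(√(-103 + 75), 222)/248 = 43367/(-22080/5369) + 84/248 = 43367*(-5369/22080) + 84*(1/248) = -232837423/22080 + 21/62 = -7217728273/684480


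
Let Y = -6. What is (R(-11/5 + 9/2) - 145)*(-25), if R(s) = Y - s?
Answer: 7665/2 ≈ 3832.5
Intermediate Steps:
R(s) = -6 - s
(R(-11/5 + 9/2) - 145)*(-25) = ((-6 - (-11/5 + 9/2)) - 145)*(-25) = ((-6 - 1*23/10) - 145)*(-25) = ((-6 - 23/10) - 145)*(-25) = (-83/10 - 145)*(-25) = -1533/10*(-25) = 7665/2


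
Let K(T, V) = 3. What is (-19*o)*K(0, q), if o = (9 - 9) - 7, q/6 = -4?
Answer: 399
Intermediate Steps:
q = -24 (q = 6*(-4) = -24)
o = -7 (o = 0 - 7 = -7)
(-19*o)*K(0, q) = -19*(-7)*3 = 133*3 = 399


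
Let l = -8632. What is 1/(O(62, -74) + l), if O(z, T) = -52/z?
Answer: -31/267618 ≈ -0.00011584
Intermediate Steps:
1/(O(62, -74) + l) = 1/(-52/62 - 8632) = 1/(-52*1/62 - 8632) = 1/(-26/31 - 8632) = 1/(-267618/31) = -31/267618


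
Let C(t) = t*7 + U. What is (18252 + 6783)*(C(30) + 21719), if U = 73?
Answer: 550820070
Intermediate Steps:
C(t) = 73 + 7*t (C(t) = t*7 + 73 = 7*t + 73 = 73 + 7*t)
(18252 + 6783)*(C(30) + 21719) = (18252 + 6783)*((73 + 7*30) + 21719) = 25035*((73 + 210) + 21719) = 25035*(283 + 21719) = 25035*22002 = 550820070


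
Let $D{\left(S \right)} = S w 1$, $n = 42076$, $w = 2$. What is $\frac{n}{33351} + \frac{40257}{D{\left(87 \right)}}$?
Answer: $\frac{449977477}{1934358} \approx 232.62$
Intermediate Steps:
$D{\left(S \right)} = 2 S$ ($D{\left(S \right)} = S 2 \cdot 1 = 2 S 1 = 2 S$)
$\frac{n}{33351} + \frac{40257}{D{\left(87 \right)}} = \frac{42076}{33351} + \frac{40257}{2 \cdot 87} = 42076 \cdot \frac{1}{33351} + \frac{40257}{174} = \frac{42076}{33351} + 40257 \cdot \frac{1}{174} = \frac{42076}{33351} + \frac{13419}{58} = \frac{449977477}{1934358}$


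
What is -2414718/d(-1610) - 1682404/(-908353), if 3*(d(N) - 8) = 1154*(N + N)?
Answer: 6415910008093/1687654472584 ≈ 3.8017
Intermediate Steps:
d(N) = 8 + 2308*N/3 (d(N) = 8 + (1154*(N + N))/3 = 8 + (1154*(2*N))/3 = 8 + (2308*N)/3 = 8 + 2308*N/3)
-2414718/d(-1610) - 1682404/(-908353) = -2414718/(8 + (2308/3)*(-1610)) - 1682404/(-908353) = -2414718/(8 - 3715880/3) - 1682404*(-1/908353) = -2414718/(-3715856/3) + 1682404/908353 = -2414718*(-3/3715856) + 1682404/908353 = 3622077/1857928 + 1682404/908353 = 6415910008093/1687654472584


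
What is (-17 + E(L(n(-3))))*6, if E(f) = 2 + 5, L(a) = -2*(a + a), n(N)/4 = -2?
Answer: -60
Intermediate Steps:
n(N) = -8 (n(N) = 4*(-2) = -8)
L(a) = -4*a
E(f) = 7
(-17 + E(L(n(-3))))*6 = (-17 + 7)*6 = -10*6 = -60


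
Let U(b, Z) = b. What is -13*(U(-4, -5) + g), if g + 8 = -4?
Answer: 208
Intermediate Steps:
g = -12 (g = -8 - 4 = -12)
-13*(U(-4, -5) + g) = -13*(-4 - 12) = -13*(-16) = 208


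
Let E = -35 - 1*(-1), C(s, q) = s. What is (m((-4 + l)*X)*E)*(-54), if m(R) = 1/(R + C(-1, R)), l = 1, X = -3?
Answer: 459/2 ≈ 229.50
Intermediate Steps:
m(R) = 1/(-1 + R) (m(R) = 1/(R - 1) = 1/(-1 + R))
E = -34 (E = -35 + 1 = -34)
(m((-4 + l)*X)*E)*(-54) = (-34/(-1 + (-4 + 1)*(-3)))*(-54) = (-34/(-1 - 3*(-3)))*(-54) = (-34/(-1 + 9))*(-54) = (-34/8)*(-54) = ((⅛)*(-34))*(-54) = -17/4*(-54) = 459/2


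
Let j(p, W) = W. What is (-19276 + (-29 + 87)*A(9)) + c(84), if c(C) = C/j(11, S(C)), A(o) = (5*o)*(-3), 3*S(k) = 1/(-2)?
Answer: -27610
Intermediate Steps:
S(k) = -⅙ (S(k) = (⅓)/(-2) = (⅓)*(-½) = -⅙)
A(o) = -15*o
c(C) = -6*C (c(C) = C/(-⅙) = C*(-6) = -6*C)
(-19276 + (-29 + 87)*A(9)) + c(84) = (-19276 + (-29 + 87)*(-15*9)) - 6*84 = (-19276 + 58*(-135)) - 504 = (-19276 - 7830) - 504 = -27106 - 504 = -27610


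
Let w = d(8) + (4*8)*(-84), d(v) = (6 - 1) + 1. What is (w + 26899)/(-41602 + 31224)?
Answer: -24217/10378 ≈ -2.3335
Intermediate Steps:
d(v) = 6 (d(v) = 5 + 1 = 6)
w = -2682 (w = 6 + (4*8)*(-84) = 6 + 32*(-84) = 6 - 2688 = -2682)
(w + 26899)/(-41602 + 31224) = (-2682 + 26899)/(-41602 + 31224) = 24217/(-10378) = 24217*(-1/10378) = -24217/10378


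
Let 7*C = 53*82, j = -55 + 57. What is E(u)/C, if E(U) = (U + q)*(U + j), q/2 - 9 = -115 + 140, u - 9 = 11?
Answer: 6776/2173 ≈ 3.1183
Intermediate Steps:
u = 20 (u = 9 + 11 = 20)
j = 2
C = 4346/7 (C = (53*82)/7 = (⅐)*4346 = 4346/7 ≈ 620.86)
q = 68 (q = 18 + 2*(-115 + 140) = 18 + 2*25 = 18 + 50 = 68)
E(U) = (2 + U)*(68 + U) (E(U) = (U + 68)*(U + 2) = (68 + U)*(2 + U) = (2 + U)*(68 + U))
E(u)/C = (136 + 20² + 70*20)/(4346/7) = (136 + 400 + 1400)*(7/4346) = 1936*(7/4346) = 6776/2173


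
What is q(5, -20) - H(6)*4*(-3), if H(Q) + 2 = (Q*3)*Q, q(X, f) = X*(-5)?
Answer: 1247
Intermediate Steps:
q(X, f) = -5*X
H(Q) = -2 + 3*Q² (H(Q) = -2 + (Q*3)*Q = -2 + (3*Q)*Q = -2 + 3*Q²)
q(5, -20) - H(6)*4*(-3) = -5*5 - (-2 + 3*6²)*4*(-3) = -25 - (-2 + 3*36)*(-12) = -25 - (-2 + 108)*(-12) = -25 - 106*(-12) = -25 - 1*(-1272) = -25 + 1272 = 1247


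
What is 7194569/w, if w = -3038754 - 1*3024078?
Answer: -7194569/6062832 ≈ -1.1867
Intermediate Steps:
w = -6062832 (w = -3038754 - 3024078 = -6062832)
7194569/w = 7194569/(-6062832) = 7194569*(-1/6062832) = -7194569/6062832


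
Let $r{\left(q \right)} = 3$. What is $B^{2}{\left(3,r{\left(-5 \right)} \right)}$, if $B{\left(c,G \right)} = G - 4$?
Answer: $1$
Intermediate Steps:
$B{\left(c,G \right)} = -4 + G$
$B^{2}{\left(3,r{\left(-5 \right)} \right)} = \left(-4 + 3\right)^{2} = \left(-1\right)^{2} = 1$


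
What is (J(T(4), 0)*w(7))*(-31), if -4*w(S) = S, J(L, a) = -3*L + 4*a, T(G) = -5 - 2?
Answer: 4557/4 ≈ 1139.3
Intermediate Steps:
T(G) = -7
w(S) = -S/4
(J(T(4), 0)*w(7))*(-31) = ((-3*(-7) + 4*0)*(-¼*7))*(-31) = ((21 + 0)*(-7/4))*(-31) = (21*(-7/4))*(-31) = -147/4*(-31) = 4557/4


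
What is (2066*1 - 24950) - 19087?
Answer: -41971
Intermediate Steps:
(2066*1 - 24950) - 19087 = (2066 - 24950) - 19087 = -22884 - 19087 = -41971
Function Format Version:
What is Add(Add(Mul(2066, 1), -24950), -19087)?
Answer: -41971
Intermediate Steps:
Add(Add(Mul(2066, 1), -24950), -19087) = Add(Add(2066, -24950), -19087) = Add(-22884, -19087) = -41971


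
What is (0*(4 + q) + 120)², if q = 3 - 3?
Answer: 14400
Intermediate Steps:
q = 0
(0*(4 + q) + 120)² = (0*(4 + 0) + 120)² = (0*4 + 120)² = (0 + 120)² = 120² = 14400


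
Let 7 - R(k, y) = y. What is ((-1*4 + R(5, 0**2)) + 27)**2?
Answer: 900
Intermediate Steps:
R(k, y) = 7 - y
((-1*4 + R(5, 0**2)) + 27)**2 = ((-1*4 + (7 - 1*0**2)) + 27)**2 = ((-4 + (7 - 1*0)) + 27)**2 = ((-4 + (7 + 0)) + 27)**2 = ((-4 + 7) + 27)**2 = (3 + 27)**2 = 30**2 = 900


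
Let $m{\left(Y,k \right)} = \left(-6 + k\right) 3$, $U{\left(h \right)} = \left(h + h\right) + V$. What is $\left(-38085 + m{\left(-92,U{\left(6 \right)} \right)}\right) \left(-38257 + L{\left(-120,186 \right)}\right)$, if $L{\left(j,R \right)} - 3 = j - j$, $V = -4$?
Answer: $1456674066$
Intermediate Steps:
$L{\left(j,R \right)} = 3$ ($L{\left(j,R \right)} = 3 + \left(j - j\right) = 3 + 0 = 3$)
$U{\left(h \right)} = -4 + 2 h$ ($U{\left(h \right)} = \left(h + h\right) - 4 = 2 h - 4 = -4 + 2 h$)
$m{\left(Y,k \right)} = -18 + 3 k$
$\left(-38085 + m{\left(-92,U{\left(6 \right)} \right)}\right) \left(-38257 + L{\left(-120,186 \right)}\right) = \left(-38085 - \left(18 - 3 \left(-4 + 2 \cdot 6\right)\right)\right) \left(-38257 + 3\right) = \left(-38085 - \left(18 - 3 \left(-4 + 12\right)\right)\right) \left(-38254\right) = \left(-38085 + \left(-18 + 3 \cdot 8\right)\right) \left(-38254\right) = \left(-38085 + \left(-18 + 24\right)\right) \left(-38254\right) = \left(-38085 + 6\right) \left(-38254\right) = \left(-38079\right) \left(-38254\right) = 1456674066$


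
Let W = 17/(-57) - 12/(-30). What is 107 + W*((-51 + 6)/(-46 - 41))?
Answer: 2034/19 ≈ 107.05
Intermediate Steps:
W = 29/285 (W = 17*(-1/57) - 12*(-1/30) = -17/57 + 2/5 = 29/285 ≈ 0.10175)
107 + W*((-51 + 6)/(-46 - 41)) = 107 + 29*((-51 + 6)/(-46 - 41))/285 = 107 + 29*(-45/(-87))/285 = 107 + 29*(-45*(-1/87))/285 = 107 + (29/285)*(15/29) = 107 + 1/19 = 2034/19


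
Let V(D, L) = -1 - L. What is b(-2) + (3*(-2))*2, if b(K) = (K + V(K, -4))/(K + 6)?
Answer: -47/4 ≈ -11.750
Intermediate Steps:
b(K) = (3 + K)/(6 + K) (b(K) = (K + (-1 - 1*(-4)))/(K + 6) = (K + (-1 + 4))/(6 + K) = (K + 3)/(6 + K) = (3 + K)/(6 + K))
b(-2) + (3*(-2))*2 = (3 - 2)/(6 - 2) + (3*(-2))*2 = 1/4 - 6*2 = (¼)*1 - 12 = ¼ - 12 = -47/4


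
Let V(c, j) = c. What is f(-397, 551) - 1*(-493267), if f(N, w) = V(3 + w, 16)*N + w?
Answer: 273880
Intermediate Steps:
f(N, w) = w + N*(3 + w) (f(N, w) = (3 + w)*N + w = N*(3 + w) + w = w + N*(3 + w))
f(-397, 551) - 1*(-493267) = (551 - 397*(3 + 551)) - 1*(-493267) = (551 - 397*554) + 493267 = (551 - 219938) + 493267 = -219387 + 493267 = 273880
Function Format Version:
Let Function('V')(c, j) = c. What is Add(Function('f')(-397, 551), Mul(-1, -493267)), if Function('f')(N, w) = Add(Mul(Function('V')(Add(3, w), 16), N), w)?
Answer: 273880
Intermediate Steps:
Function('f')(N, w) = Add(w, Mul(N, Add(3, w))) (Function('f')(N, w) = Add(Mul(Add(3, w), N), w) = Add(Mul(N, Add(3, w)), w) = Add(w, Mul(N, Add(3, w))))
Add(Function('f')(-397, 551), Mul(-1, -493267)) = Add(Add(551, Mul(-397, Add(3, 551))), Mul(-1, -493267)) = Add(Add(551, Mul(-397, 554)), 493267) = Add(Add(551, -219938), 493267) = Add(-219387, 493267) = 273880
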